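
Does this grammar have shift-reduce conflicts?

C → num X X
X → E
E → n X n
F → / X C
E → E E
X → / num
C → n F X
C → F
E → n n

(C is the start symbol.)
Yes — I7: [X → E .] vs [E → . n X n]; I11: [E → n n .] vs [E → . n X n]; I14: [E → E E .] vs [E → . n X n]

A shift-reduce conflict occurs when an LR(0) state has both:
  - a complete (reduce) item [A → α .] (dot at the end), and
  - a shift item [B → β . c γ] (dot before a terminal).

Augment with C' → C and build the canonical LR(0) collection (I0 = CLOSURE({[C' → . C]}), then GOTO on every symbol after a dot until no new states appear). It has 20 states:
  I0: { [C → . F], [C → . n F X], [C → . num X X], [C' → . C], [F → . / X C] }  — shift
  I1: { [E → . E E], [E → . n X n], [E → . n n], [F → / . X C], [X → . / num], [X → . E] }  — shift
  I2: { [C' → C .] }  — accept
  I3: { [C → F .] }  — reduce
  I4: { [C → n . F X], [F → . / X C] }  — shift
  I5: { [C → num . X X], [E → . E E], [E → . n X n], [E → . n n], [X → . / num], [X → . E] }  — shift
  I6: { [X → / . num] }  — shift
  I7: { [E → . E E], [E → . n X n], [E → . n n], [E → E . E], [X → E .] }  — shift, reduce
  I8: { [C → num X . X], [E → . E E], [E → . n X n], [E → . n n], [X → . / num], [X → . E] }  — shift
  I9: { [E → . E E], [E → . n X n], [E → . n n], [E → n . X n], [E → n . n], [X → . / num], [X → . E] }  — shift
  I10: { [E → n X . n] }  — shift
  I11: { [E → . E E], [E → . n X n], [E → . n n], [E → n . X n], [E → n . n], [E → n n .], [X → . / num], [X → . E] }  — shift, reduce
  I12: { [E → n X n .] }  — reduce
  I13: { [C → num X X .] }  — reduce
  I14: { [E → . E E], [E → . n X n], [E → . n n], [E → E . E], [E → E E .] }  — shift, reduce
  I15: { [X → / num .] }  — reduce
  I16: { [C → n F . X], [E → . E E], [E → . n X n], [E → . n n], [X → . / num], [X → . E] }  — shift
  I17: { [C → n F X .] }  — reduce
  I18: { [C → . F], [C → . n F X], [C → . num X X], [F → . / X C], [F → / X . C] }  — shift
  I19: { [F → / X C .] }  — reduce

I7 contains reduce item [X → E .] and shift items [E → . n X n], [E → . n n] — shift-reduce conflict.
I11 contains reduce item [E → n n .] and shift items [E → . n X n], [E → . n n], [E → n . n], [X → . / num] — shift-reduce conflict.
I14 contains reduce item [E → E E .] and shift items [E → . n X n], [E → . n n] — shift-reduce conflict.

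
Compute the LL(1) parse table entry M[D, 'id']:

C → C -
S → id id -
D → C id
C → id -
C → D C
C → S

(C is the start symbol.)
D → C id

To find M[D, 'id'], we find productions for D where 'id' is in the predict set (PREDICT(N → α) = (FIRST(α) \ {ε}) ∪ (FOLLOW(N) if α ⇒* ε)).

Relevant sets:
  FIRST(C) = { 'id' }

D → C id: PREDICT = { 'id' }
  'id' is in predict set, so this production goes in M[D, 'id']

M[D, 'id'] = D → C id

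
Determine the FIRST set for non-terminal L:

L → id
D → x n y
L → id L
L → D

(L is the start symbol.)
To compute FIRST(L), examine every production with L on the left-hand side, reading each right-hand side left to right until a non-nullable symbol is reached.

FIRST sets of the other non-terminals involved (by the same procedure, iterated to a fixed point):
  FIRST(D) = { 'x' }

From L → id:
  - id is a terminal: add 'id' and stop
From L → id L:
  - id is a terminal: add 'id' and stop
From L → D:
  - D is a non-terminal: add FIRST(D) \ {ε} = { 'x' }
    D is not nullable, so stop

Collecting: FIRST(L) = { 'id', 'x' }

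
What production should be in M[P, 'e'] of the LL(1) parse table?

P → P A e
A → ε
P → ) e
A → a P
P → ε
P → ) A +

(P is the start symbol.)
To find M[P, 'e'], we find productions for P where 'e' is in the predict set (PREDICT(N → α) = (FIRST(α) \ {ε}) ∪ (FOLLOW(N) if α ⇒* ε)).

Relevant sets:
  FIRST(P) = { ')', 'a', 'e', ε }
  FIRST(A) = { 'a', ε }
  FOLLOW(P) = { $, '+', 'a', 'e' }

P → P A e: PREDICT = { ')', 'a', 'e' }
  'e' is in predict set, so this production goes in M[P, 'e']
P → ) e: PREDICT = { ')' }
P → ε: PREDICT = { $, '+', 'a', 'e' }
  'e' is in predict set, so this production goes in M[P, 'e']
P → ) A +: PREDICT = { ')' }

M[P, 'e'] = P → P A e, P → ε  (a multiply-defined cell — the grammar is not LL(1))

Answer: P → P A e, P → ε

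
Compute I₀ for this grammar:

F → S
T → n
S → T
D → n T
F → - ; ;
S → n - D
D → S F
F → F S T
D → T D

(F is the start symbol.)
First, augment the grammar with F' → F
I₀ = CLOSURE({ [F' → . F] }):
  [F' → . F] has the dot before F: add [F → . S], [F → . - ; ;], [F → . F S T]
  [F → . S] has the dot before S: add [S → . T], [S → . n - D]
  [S → . T] has the dot before T: add [T → . n]
No further items can be added.

I₀ = { [F → . - ; ;], [F → . F S T], [F → . S], [F' → . F], [S → . T], [S → . n - D], [T → . n] }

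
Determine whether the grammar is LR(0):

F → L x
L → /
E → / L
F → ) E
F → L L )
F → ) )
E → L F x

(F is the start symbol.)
Augment with F' → F and build the canonical LR(0) collection (I0 = CLOSURE({[F' → . F]}), then GOTO on every symbol after a dot until no new states appear). It has 15 states:
  I0: { [F → . ) )], [F → . ) E], [F → . L L )], [F → . L x], [F' → . F], [L → . /] }  — shift
  I1: { [E → . / L], [E → . L F x], [F → ) . )], [F → ) . E], [L → . /] }  — shift
  I2: { [L → / .] }  — reduce
  I3: { [F' → F .] }  — accept
  I4: { [F → L . L )], [F → L . x], [L → . /] }  — shift
  I5: { [F → L L . )] }  — shift
  I6: { [F → L x .] }  — reduce
  I7: { [F → L L ) .] }  — reduce
  I8: { [F → ) ) .] }  — reduce
  I9: { [E → / . L], [L → . /], [L → / .] }  — shift, reduce
  I10: { [F → ) E .] }  — reduce
  I11: { [E → L . F x], [F → . ) )], [F → . ) E], [F → . L L )], [F → . L x], [L → . /] }  — shift
  I12: { [E → L F . x] }  — shift
  I13: { [E → L F x .] }  — reduce
  I14: { [E → / L .] }  — reduce

Conflict in state I9:
  Shift-reduce conflict between [L → / .] and [L → . /]
So the grammar is NOT LR(0).

Answer: No. Shift-reduce conflict between [L → / .] and [L → . /]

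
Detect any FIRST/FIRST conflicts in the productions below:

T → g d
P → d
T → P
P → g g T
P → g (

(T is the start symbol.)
Yes. T → g d / T → P on { 'g' }; P → g g T / P → g '(' on { 'g' }

A FIRST/FIRST conflict occurs when two productions N → α and N → β for the same non-terminal have FIRST(α) ∩ FIRST(β) ≠ ∅ (with ε ∈ FIRST of a nullable right-hand side, so two nullable alternatives also conflict).

FIRST sets of the non-terminals at (or reachable through a nullable prefix from) the front of some alternative:
  FIRST(P) = { 'd', 'g' }

Productions for T:
  T → g d: FIRST = { 'g' }
  T → P: FIRST = { 'd', 'g' }
Productions for P:
  P → d: FIRST = { 'd' }
  P → g g T: FIRST = { 'g' }
  P → g (: FIRST = { 'g' }

Conflict for T: T → g d and T → P
  Overlap: { 'g' }
Conflict for P: P → g g T and P → g (
  Overlap: { 'g' }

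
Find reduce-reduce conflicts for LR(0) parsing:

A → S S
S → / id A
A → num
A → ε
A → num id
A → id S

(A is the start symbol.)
A reduce-reduce conflict occurs when an LR(0) state has two complete items [A → α .] and [B → β .] — both call for a reduction, and with no lookahead the parser cannot choose between them.

Augment with A' → A and build the canonical LR(0) collection (I0 = CLOSURE({[A' → . A]}), then GOTO on every symbol after a dot until no new states appear). It has 11 states:
  I0: { [A → . S S], [A → . id S], [A → . num id], [A → . num], [A → .], [A' → . A], [S → . / id A] }  — shift, reduce
  I1: { [S → / . id A] }  — shift
  I2: { [A' → A .] }  — accept
  I3: { [A → S . S], [S → . / id A] }  — shift
  I4: { [A → id . S], [S → . / id A] }  — shift
  I5: { [A → num . id], [A → num .] }  — shift, reduce
  I6: { [A → num id .] }  — reduce
  I7: { [A → id S .] }  — reduce
  I8: { [A → S S .] }  — reduce
  I9: { [A → . S S], [A → . id S], [A → . num id], [A → . num], [A → .], [S → . / id A], [S → / id . A] }  — shift, reduce
  I10: { [S → / id A .] }  — reduce

No state contains more than one complete item.

Answer: No reduce-reduce conflicts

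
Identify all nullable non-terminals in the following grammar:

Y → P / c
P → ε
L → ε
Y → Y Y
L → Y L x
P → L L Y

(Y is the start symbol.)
A non-terminal is nullable if it can derive ε (the empty string): either it has an ε-production, or it has a production whose right-hand side consists entirely of nullable non-terminals.

ε-productions: P → ε, L → ε
So P, L are immediately nullable.
No further non-terminal can be added: every production for the remaining non-terminals contains a terminal or a non-nullable non-terminal.
Nullable = { 'L', 'P' }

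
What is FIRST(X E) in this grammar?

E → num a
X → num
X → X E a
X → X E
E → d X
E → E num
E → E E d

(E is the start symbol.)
{ 'num' }

FIRST sets of the non-terminals involved (from the grammar, by fixed-point iteration):
  FIRST(X) = { 'num' }

To compute FIRST(X E), process the symbols left to right:
Symbol X is a non-terminal. Add FIRST(X) \ {ε} = { 'num' }
X is not nullable (ε ∉ FIRST(X)), so stop here.
FIRST(X E) = { 'num' }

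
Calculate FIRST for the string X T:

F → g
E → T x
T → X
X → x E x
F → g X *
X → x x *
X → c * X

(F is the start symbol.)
{ 'c', 'x' }

FIRST sets of the non-terminals involved (from the grammar, by fixed-point iteration):
  FIRST(X) = { 'c', 'x' }

To compute FIRST(X T), process the symbols left to right:
Symbol X is a non-terminal. Add FIRST(X) \ {ε} = { 'c', 'x' }
X is not nullable (ε ∉ FIRST(X)), so stop here.
FIRST(X T) = { 'c', 'x' }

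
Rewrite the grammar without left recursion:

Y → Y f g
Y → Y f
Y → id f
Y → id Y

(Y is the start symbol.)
Y is directly left-recursive. The standard transformation for
  A → A α₁ | ... | A α_m | β₁ | ... | β_n
is
  A  → β₁ A' | ... | β_n A'
  A' → α₁ A' | ... | α_m A' | ε

Y → id f becomes Y → id f Y'
Y → id Y becomes Y → id Y Y'
Y → Y f g becomes Y' → f g Y'
Y → Y f becomes Y' → f Y'
Add Y' → ε

Resulting grammar:
Y → id f Y'
Y → id Y Y'
Y' → f g Y'
Y' → f Y'
Y' → ε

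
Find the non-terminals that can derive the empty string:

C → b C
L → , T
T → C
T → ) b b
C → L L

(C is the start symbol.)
There are no ε-productions, so no non-terminal can derive ε.
No non-terminals are nullable.

Answer: None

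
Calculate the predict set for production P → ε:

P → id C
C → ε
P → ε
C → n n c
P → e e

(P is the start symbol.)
{ $ }

PREDICT(P → ε) = (FIRST(RHS) \ {ε}) ∪ (FOLLOW(P) if ε ∈ FIRST(RHS), i.e. RHS ⇒* ε)
The right-hand side is ε (FIRST(ε) = { ε }), so the predict set is FOLLOW(P) = { $ }
PREDICT(P → ε) = { $ }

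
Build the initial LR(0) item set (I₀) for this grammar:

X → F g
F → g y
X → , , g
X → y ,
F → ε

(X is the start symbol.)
{ [F → . g y], [F → .], [X → . , , g], [X → . F g], [X → . y ,], [X' → . X] }

First, augment the grammar with X' → X
I₀ = CLOSURE({ [X' → . X] }):
  [X' → . X] has the dot before X: add [X → . F g], [X → . , , g], [X → . y ,]
  [X → . F g] has the dot before F: add [F → . g y], [F → .]
No further items can be added.

I₀ = { [F → . g y], [F → .], [X → . , , g], [X → . F g], [X → . y ,], [X' → . X] }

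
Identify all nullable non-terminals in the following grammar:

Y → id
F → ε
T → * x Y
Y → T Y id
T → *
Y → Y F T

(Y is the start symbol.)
A non-terminal is nullable if it can derive ε (the empty string): either it has an ε-production, or it has a production whose right-hand side consists entirely of nullable non-terminals.

ε-productions: F → ε
So F is immediately nullable.
No further non-terminal can be added: every production for the remaining non-terminals contains a terminal or a non-nullable non-terminal.
Nullable = { 'F' }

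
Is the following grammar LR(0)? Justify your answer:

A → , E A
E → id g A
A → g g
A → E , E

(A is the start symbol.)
Yes, the grammar is LR(0)

Augment with A' → A and build the canonical LR(0) collection (I0 = CLOSURE({[A' → . A]}), then GOTO on every symbol after a dot until no new states appear). It has 13 states:
  I0: { [A → . , E A], [A → . E , E], [A → . g g], [A' → . A], [E → . id g A] }  — shift
  I1: { [A → , . E A], [E → . id g A] }  — shift
  I2: { [A' → A .] }  — accept
  I3: { [A → E . , E] }  — shift
  I4: { [A → g . g] }  — shift
  I5: { [E → id . g A] }  — shift
  I6: { [A → . , E A], [A → . E , E], [A → . g g], [E → . id g A], [E → id g . A] }  — shift
  I7: { [E → id g A .] }  — reduce
  I8: { [A → g g .] }  — reduce
  I9: { [A → E , . E], [E → . id g A] }  — shift
  I10: { [A → E , E .] }  — reduce
  I11: { [A → , E . A], [A → . , E A], [A → . E , E], [A → . g g], [E → . id g A] }  — shift
  I12: { [A → , E A .] }  — reduce

Every state is either a pure shift/goto state or contains exactly one complete item and nothing to shift — no conflicts. The grammar is LR(0).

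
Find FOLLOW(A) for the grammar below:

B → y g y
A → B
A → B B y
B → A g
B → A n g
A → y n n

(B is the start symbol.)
{ 'g', 'n' }

In B → A g: A is followed by g, add FIRST(g) \ {ε} = { 'g' }
In B → A n g: A is followed by n g, add FIRST(n g) \ {ε} = { 'n' }

Taking the union: FOLLOW(A) = { 'g', 'n' }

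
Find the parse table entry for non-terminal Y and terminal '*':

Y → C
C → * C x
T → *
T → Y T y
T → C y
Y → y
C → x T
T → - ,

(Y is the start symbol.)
Y → C

To find M[Y, '*'], we find productions for Y where '*' is in the predict set (PREDICT(N → α) = (FIRST(α) \ {ε}) ∪ (FOLLOW(N) if α ⇒* ε)).

Relevant sets:
  FIRST(C) = { '*', 'x' }

Y → C: PREDICT = { '*', 'x' }
  '*' is in predict set, so this production goes in M[Y, '*']
Y → y: PREDICT = { 'y' }

M[Y, '*'] = Y → C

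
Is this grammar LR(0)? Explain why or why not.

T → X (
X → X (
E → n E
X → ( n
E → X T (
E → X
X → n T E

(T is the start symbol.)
A grammar is LR(0) if no state in the canonical LR(0) collection has:
  - both a shift item (dot before a terminal) and a complete item (shift-reduce conflict), or
  - two or more complete items (reduce-reduce conflict; the accept item [T' → T .] counts as a complete item here).

Augment with T' → T and build the canonical LR(0) collection (I0 = CLOSURE({[T' → . T]}), then GOTO on every symbol after a dot until no new states appear). It has 17 states:
  I0: { [T → . X (], [T' → . T], [X → . ( n], [X → . X (], [X → . n T E] }  — shift
  I1: { [X → ( . n] }  — shift
  I2: { [T' → T .] }  — accept
  I3: { [T → X . (], [X → X . (] }  — shift
  I4: { [T → . X (], [X → . ( n], [X → . X (], [X → . n T E], [X → n . T E] }  — shift
  I5: { [E → . X T (], [E → . X], [E → . n E], [X → . ( n], [X → . X (], [X → . n T E], [X → n T . E] }  — shift
  I6: { [X → n T E .] }  — reduce
  I7: { [E → X . T (], [E → X .], [T → . X (], [X → . ( n], [X → . X (], [X → . n T E], [X → X . (] }  — shift, reduce
  I8: { [E → . X T (], [E → . X], [E → . n E], [E → n . E], [T → . X (], [X → . ( n], [X → . X (], [X → . n T E], [X → n . T E] }  — shift
  I9: { [E → n E .] }  — reduce
  I10: { [E → X . T (], [E → X .], [T → . X (], [T → X . (], [X → . ( n], [X → . X (], [X → . n T E], [X → X . (] }  — shift, reduce
  I11: { [T → X ( .], [X → ( . n], [X → X ( .] }  — shift, 2 reduces
  I12: { [E → X T . (] }  — shift
  I13: { [E → X T ( .] }  — reduce
  I14: { [X → ( n .] }  — reduce
  I15: { [X → ( . n], [X → X ( .] }  — shift, reduce
  I16: { [T → X ( .], [X → X ( .] }  — 2 reduces

Conflict in state I7:
  Shift-reduce conflict between [E → X .] and [X → . ( n]
So the grammar is NOT LR(0).

Answer: No. Shift-reduce conflict between [E → X .] and [X → . ( n]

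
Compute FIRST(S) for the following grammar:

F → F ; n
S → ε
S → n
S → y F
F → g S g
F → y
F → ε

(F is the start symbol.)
{ 'n', 'y', ε }

To compute FIRST(S), examine every production with S on the left-hand side, reading each right-hand side left to right until a non-nullable symbol is reached.

From S → ε:
  - ε-production, so ε ∈ FIRST(S)
From S → n:
  - n is a terminal: add 'n' and stop
From S → y F:
  - y is a terminal: add 'y' and stop

Collecting: FIRST(S) = { 'n', 'y', ε }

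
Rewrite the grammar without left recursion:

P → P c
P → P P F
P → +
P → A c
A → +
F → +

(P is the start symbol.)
P → + P'
P → A c P'
P' → c P'
P' → P F P'
P' → ε
A → +
F → +

P is directly left-recursive. The standard transformation for
  A → A α₁ | ... | A α_m | β₁ | ... | β_n
is
  A  → β₁ A' | ... | β_n A'
  A' → α₁ A' | ... | α_m A' | ε

P → + becomes P → + P'
P → A c becomes P → A c P'
P → P c becomes P' → c P'
P → P P F becomes P' → P F P'
Add P' → ε

Productions for other non-terminals are unchanged:
  A → +
  F → +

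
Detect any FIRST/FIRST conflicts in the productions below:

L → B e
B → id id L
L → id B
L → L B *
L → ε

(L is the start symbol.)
A FIRST/FIRST conflict occurs when two productions N → α and N → β for the same non-terminal have FIRST(α) ∩ FIRST(β) ≠ ∅ (with ε ∈ FIRST of a nullable right-hand side, so two nullable alternatives also conflict).

FIRST sets of the non-terminals at (or reachable through a nullable prefix from) the front of some alternative:
  FIRST(B) = { 'id' }
  FIRST(L) = { 'id', ε }

Productions for L:
  L → B e: FIRST = { 'id' }
  L → id B: FIRST = { 'id' }
  L → L B *: FIRST = { 'id' }
  L → ε: FIRST = { ε }
B has only one production, so no FIRST/FIRST conflict is possible there.

Conflict for L: L → B e and L → id B
  Overlap: { 'id' }
Conflict for L: L → B e and L → L B *
  Overlap: { 'id' }
Conflict for L: L → id B and L → L B *
  Overlap: { 'id' }

Answer: Yes. L → B e / L → id B on { 'id' }; L → B e / L → L B '*' on { 'id' }; L → id B / L → L B '*' on { 'id' }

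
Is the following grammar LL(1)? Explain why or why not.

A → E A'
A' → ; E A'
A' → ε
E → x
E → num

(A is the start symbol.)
Yes, the grammar is LL(1).

A grammar is LL(1) if for each non-terminal N with multiple productions, the predict sets of those productions are pairwise disjoint, where PREDICT(N → α) = (FIRST(α) \ {ε}) ∪ (FOLLOW(N) if α ⇒* ε).

Relevant sets:
  FOLLOW(A') = { $ }

For A':
  PREDICT(A' → ';' E A') = { ';' }
  PREDICT(A' → ε) = { $ }
For E:
  PREDICT(E → x) = { 'x' }
  PREDICT(E → num) = { 'num' }
A has a single production, so nothing to check there.

All predict sets are disjoint. The grammar IS LL(1).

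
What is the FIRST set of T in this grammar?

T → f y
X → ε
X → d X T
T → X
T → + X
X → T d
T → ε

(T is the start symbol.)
FIRST sets of the other non-terminals involved (by the same procedure, iterated to a fixed point):
  FIRST(X) = { '+', 'd', 'f', ε }

From T → f y:
  - f is a terminal: add 'f' and stop
From T → X:
  - X is a non-terminal: add FIRST(X) \ {ε} = { '+', 'd', 'f' }
    X is nullable and nothing follows, so the whole right-hand side can vanish: ε ∈ FIRST(T)
From T → + X:
  - '+' is a terminal: add '+' and stop
From T → ε:
  - ε-production, so ε ∈ FIRST(T)

Collecting: FIRST(T) = { '+', 'd', 'f', ε }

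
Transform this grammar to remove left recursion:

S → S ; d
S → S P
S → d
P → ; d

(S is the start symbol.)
S → d S'
S' → ; d S'
S' → P S'
S' → ε
P → ; d

S is directly left-recursive. The standard transformation for
  A → A α₁ | ... | A α_m | β₁ | ... | β_n
is
  A  → β₁ A' | ... | β_n A'
  A' → α₁ A' | ... | α_m A' | ε

S → d becomes S → d S'
S → S ; d becomes S' → ; d S'
S → S P becomes S' → P S'
Add S' → ε

Productions for other non-terminals are unchanged:
  P → ; d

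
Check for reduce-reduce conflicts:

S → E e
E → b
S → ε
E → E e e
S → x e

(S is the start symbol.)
Augment with S' → S and build the canonical LR(0) collection (I0 = CLOSURE({[S' → . S]}), then GOTO on every symbol after a dot until no new states appear). It has 8 states:
  I0: { [E → . E e e], [E → . b], [S → . E e], [S → . x e], [S → .], [S' → . S] }  — shift, reduce
  I1: { [E → E . e e], [S → E . e] }  — shift
  I2: { [S' → S .] }  — accept
  I3: { [E → b .] }  — reduce
  I4: { [S → x . e] }  — shift
  I5: { [S → x e .] }  — reduce
  I6: { [E → E e . e], [S → E e .] }  — shift, reduce
  I7: { [E → E e e .] }  — reduce

No state contains more than one complete item.

Answer: No reduce-reduce conflicts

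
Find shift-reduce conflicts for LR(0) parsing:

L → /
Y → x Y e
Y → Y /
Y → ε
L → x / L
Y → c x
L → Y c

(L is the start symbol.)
Augment with L' → L and build the canonical LR(0) collection (I0 = CLOSURE({[L' → . L]}), then GOTO on every symbol after a dot until no new states appear). It has 14 states:
  I0: { [L → . /], [L → . Y c], [L → . x / L], [L' → . L], [Y → . Y /], [Y → . c x], [Y → . x Y e], [Y → .] }  — shift, reduce
  I1: { [L → / .] }  — reduce
  I2: { [L' → L .] }  — accept
  I3: { [L → Y . c], [Y → Y . /] }  — shift
  I4: { [Y → c . x] }  — shift
  I5: { [L → x . / L], [Y → . Y /], [Y → . c x], [Y → . x Y e], [Y → .], [Y → x . Y e] }  — shift, reduce
  I6: { [L → . /], [L → . Y c], [L → . x / L], [L → x / . L], [Y → . Y /], [Y → . c x], [Y → . x Y e], [Y → .] }  — shift, reduce
  I7: { [Y → Y . /], [Y → x Y . e] }  — shift
  I8: { [Y → . Y /], [Y → . c x], [Y → . x Y e], [Y → .], [Y → x . Y e] }  — shift, reduce
  I9: { [Y → Y / .] }  — reduce
  I10: { [Y → x Y e .] }  — reduce
  I11: { [L → x / L .] }  — reduce
  I12: { [Y → c x .] }  — reduce
  I13: { [L → Y c .] }  — reduce

I0 contains reduce item [Y → .] and shift items [L → . /], [L → . x / L], [Y → . c x], [Y → . x Y e] — shift-reduce conflict.
I5 contains reduce item [Y → .] and shift items [L → x . / L], [Y → . c x], [Y → . x Y e] — shift-reduce conflict.
I6 contains reduce item [Y → .] and shift items [L → . /], [L → . x / L], [Y → . c x], [Y → . x Y e] — shift-reduce conflict.
I8 contains reduce item [Y → .] and shift items [Y → . c x], [Y → . x Y e] — shift-reduce conflict.

Answer: Yes — I0: [Y → .] vs [L → . /]; I5: [Y → .] vs [L → x . / L]; I6: [Y → .] vs [L → . /]; I8: [Y → .] vs [Y → . c x]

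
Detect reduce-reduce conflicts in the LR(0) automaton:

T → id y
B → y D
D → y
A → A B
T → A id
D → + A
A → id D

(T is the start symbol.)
Augment with T' → T and build the canonical LR(0) collection (I0 = CLOSURE({[T' → . T]}), then GOTO on every symbol after a dot until no new states appear). It has 14 states:
  I0: { [A → . A B], [A → . id D], [T → . A id], [T → . id y], [T' → . T] }  — shift
  I1: { [A → A . B], [B → . y D], [T → A . id] }  — shift
  I2: { [T' → T .] }  — accept
  I3: { [A → id . D], [D → . + A], [D → . y], [T → id . y] }  — shift
  I4: { [A → . A B], [A → . id D], [D → + . A] }  — shift
  I5: { [A → id D .] }  — reduce
  I6: { [D → y .], [T → id y .] }  — 2 reduces
  I7: { [A → A . B], [B → . y D], [D → + A .] }  — shift, reduce
  I8: { [A → id . D], [D → . + A], [D → . y] }  — shift
  I9: { [D → y .] }  — reduce
  I10: { [A → A B .] }  — reduce
  I11: { [B → y . D], [D → . + A], [D → . y] }  — shift
  I12: { [B → y D .] }  — reduce
  I13: { [T → A id .] }  — reduce

I6 contains complete items [D → y .], [T → id y .] — reduce-reduce conflict.

Answer: Yes — I6: [D → y .] vs [T → id y .]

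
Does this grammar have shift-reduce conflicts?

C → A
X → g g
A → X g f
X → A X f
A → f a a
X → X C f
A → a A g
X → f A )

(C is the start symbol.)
A shift-reduce conflict occurs when an LR(0) state has both:
  - a complete (reduce) item [A → α .] (dot at the end), and
  - a shift item [B → β . c γ] (dot before a terminal).

Augment with C' → C and build the canonical LR(0) collection (I0 = CLOSURE({[C' → . C]}), then GOTO on every symbol after a dot until no new states appear). It has 21 states:
  I0: { [A → . X g f], [A → . a A g], [A → . f a a], [C → . A], [C' → . C], [X → . A X f], [X → . X C f], [X → . f A )], [X → . g g] }  — shift
  I1: { [A → . X g f], [A → . a A g], [A → . f a a], [C → A .], [X → . A X f], [X → . X C f], [X → . f A )], [X → . g g], [X → A . X f] }  — shift, reduce
  I2: { [C' → C .] }  — accept
  I3: { [A → . X g f], [A → . a A g], [A → . f a a], [A → X . g f], [C → . A], [X → . A X f], [X → . X C f], [X → . f A )], [X → . g g], [X → X . C f] }  — shift
  I4: { [A → . X g f], [A → . a A g], [A → . f a a], [A → a . A g], [X → . A X f], [X → . X C f], [X → . f A )], [X → . g g] }  — shift
  I5: { [A → . X g f], [A → . a A g], [A → . f a a], [A → f . a a], [X → . A X f], [X → . X C f], [X → . f A )], [X → . g g], [X → f . A )] }  — shift
  I6: { [X → g . g] }  — shift
  I7: { [X → g g .] }  — reduce
  I8: { [A → . X g f], [A → . a A g], [A → . f a a], [X → . A X f], [X → . X C f], [X → . f A )], [X → . g g], [X → A . X f], [X → f A . )] }  — shift
  I9: { [A → . X g f], [A → . a A g], [A → . f a a], [A → a . A g], [A → f a . a], [X → . A X f], [X → . X C f], [X → . f A )], [X → . g g] }  — shift
  I10: { [A → . X g f], [A → . a A g], [A → . f a a], [A → a A . g], [X → . A X f], [X → . X C f], [X → . f A )], [X → . g g], [X → A . X f] }  — shift
  I11: { [A → . X g f], [A → . a A g], [A → . f a a], [A → a . A g], [A → f a a .], [X → . A X f], [X → . X C f], [X → . f A )], [X → . g g] }  — shift, reduce
  I12: { [A → . X g f], [A → . a A g], [A → . f a a], [X → . A X f], [X → . X C f], [X → . f A )], [X → . g g], [X → A . X f] }  — shift
  I13: { [A → . X g f], [A → . a A g], [A → . f a a], [A → X . g f], [C → . A], [X → . A X f], [X → . X C f], [X → . f A )], [X → . g g], [X → A X . f], [X → X . C f] }  — shift
  I14: { [A → a A g .], [X → g . g] }  — shift, reduce
  I15: { [X → X C . f] }  — shift
  I16: { [A → . X g f], [A → . a A g], [A → . f a a], [A → f . a a], [X → . A X f], [X → . X C f], [X → . f A )], [X → . g g], [X → A X f .], [X → f . A )] }  — shift, reduce
  I17: { [A → X g . f], [X → g . g] }  — shift
  I18: { [A → X g f .] }  — reduce
  I19: { [X → X C f .] }  — reduce
  I20: { [X → f A ) .] }  — reduce

I1 contains reduce item [C → A .] and shift items [A → . a A g], [A → . f a a], [X → . f A )], [X → . g g] — shift-reduce conflict.
I11 contains reduce item [A → f a a .] and shift items [A → . a A g], [A → . f a a], [X → . f A )], [X → . g g] — shift-reduce conflict.
I14 contains reduce item [A → a A g .] and shift item [X → g . g] — shift-reduce conflict.
I16 contains reduce item [X → A X f .] and shift items [A → . a A g], [A → . f a a], [A → f . a a], [X → . f A )], [X → . g g] — shift-reduce conflict.

Answer: Yes — I1: [C → A .] vs [A → . a A g]; I11: [A → f a a .] vs [A → . a A g]; I14: [A → a A g .] vs [X → g . g]; I16: [X → A X f .] vs [A → . a A g]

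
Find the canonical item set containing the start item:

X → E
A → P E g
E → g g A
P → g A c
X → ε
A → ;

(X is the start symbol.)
{ [E → . g g A], [X → . E], [X → .], [X' → . X] }

First, augment the grammar with X' → X
I₀ = CLOSURE({ [X' → . X] }):
  [X' → . X] has the dot before X: add [X → . E], [X → .]
  [X → . E] has the dot before E: add [E → . g g A]
No further items can be added.

I₀ = { [E → . g g A], [X → . E], [X → .], [X' → . X] }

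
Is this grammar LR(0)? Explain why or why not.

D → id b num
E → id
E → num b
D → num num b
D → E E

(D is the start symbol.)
A grammar is LR(0) if no state in the canonical LR(0) collection has:
  - both a shift item (dot before a terminal) and a complete item (shift-reduce conflict), or
  - two or more complete items (reduce-reduce conflict; the accept item [D' → D .] counts as a complete item here).

Augment with D' → D and build the canonical LR(0) collection (I0 = CLOSURE({[D' → . D]}), then GOTO on every symbol after a dot until no new states appear). It has 13 states:
  I0: { [D → . E E], [D → . id b num], [D → . num num b], [D' → . D], [E → . id], [E → . num b] }  — shift
  I1: { [D' → D .] }  — accept
  I2: { [D → E . E], [E → . id], [E → . num b] }  — shift
  I3: { [D → id . b num], [E → id .] }  — shift, reduce
  I4: { [D → num . num b], [E → num . b] }  — shift
  I5: { [E → num b .] }  — reduce
  I6: { [D → num num . b] }  — shift
  I7: { [D → num num b .] }  — reduce
  I8: { [D → id b . num] }  — shift
  I9: { [D → id b num .] }  — reduce
  I10: { [D → E E .] }  — reduce
  I11: { [E → id .] }  — reduce
  I12: { [E → num . b] }  — shift

Conflict in state I3:
  Shift-reduce conflict between [E → id .] and [D → id . b num]
So the grammar is NOT LR(0).

Answer: No. Shift-reduce conflict between [E → id .] and [D → id . b num]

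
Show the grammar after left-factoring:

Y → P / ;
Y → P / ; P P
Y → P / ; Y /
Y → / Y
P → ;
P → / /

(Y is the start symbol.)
Y → P / ; Y'
Y' → ε
Y' → P P
Y' → Y /
Y → / Y
P → ;
P → / /

Left-factoring transforms A → αβ₁ | αβ₂ into A → αA' and A' → β₁ | β₂
(α is the longest common prefix among the alternatives). Repeat until
no nonterminal has two alternatives with a common prefix.

Round 1: Y has alternatives sharing prefix 'P / ;'. Introduce Y': Y → P / ; Y'
  Add: Y' → ε
  Add: Y' → P P
  Add: Y' → Y /

No remaining common prefixes — done.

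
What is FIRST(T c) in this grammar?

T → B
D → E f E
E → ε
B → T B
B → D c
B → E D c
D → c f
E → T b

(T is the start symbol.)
FIRST sets of the non-terminals involved (from the grammar, by fixed-point iteration):
  FIRST(T) = { 'c', 'f' }

To compute FIRST(T c), process the symbols left to right:
Symbol T is a non-terminal. Add FIRST(T) \ {ε} = { 'c', 'f' }
T is not nullable (ε ∉ FIRST(T)), so stop here.
FIRST(T c) = { 'c', 'f' }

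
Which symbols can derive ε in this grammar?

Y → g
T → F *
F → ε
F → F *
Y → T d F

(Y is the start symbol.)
ε-productions: F → ε
So F is immediately nullable.
No further non-terminal can be added: every production for the remaining non-terminals contains a terminal or a non-nullable non-terminal.
Nullable = { 'F' }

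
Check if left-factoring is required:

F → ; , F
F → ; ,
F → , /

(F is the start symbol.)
Yes, F has productions with common prefix '; ,'

Left-factoring is needed when two productions for the same non-terminal
share a common prefix on the right-hand side.

Productions for F:
  F → ; , F
  F → ; ,
  F → , /

Found common prefix '; ,' in productions for F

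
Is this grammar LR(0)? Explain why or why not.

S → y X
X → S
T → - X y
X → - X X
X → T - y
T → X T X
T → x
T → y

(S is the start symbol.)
No. Shift-reduce conflict between [S → y X .] and [S → . y X]

A grammar is LR(0) if no state in the canonical LR(0) collection has:
  - both a shift item (dot before a terminal) and a complete item (shift-reduce conflict), or
  - two or more complete items (reduce-reduce conflict; the accept item [S' → S .] counts as a complete item here).

Augment with S' → S and build the canonical LR(0) collection (I0 = CLOSURE({[S' → . S]}), then GOTO on every symbol after a dot until no new states appear). It has 19 states:
  I0: { [S → . y X], [S' → . S] }  — shift
  I1: { [S' → S .] }  — accept
  I2: { [S → . y X], [S → y . X], [T → . - X y], [T → . X T X], [T → . x], [T → . y], [X → . - X X], [X → . S], [X → . T - y] }  — shift
  I3: { [S → . y X], [T → - . X y], [T → . - X y], [T → . X T X], [T → . x], [T → . y], [X → - . X X], [X → . - X X], [X → . S], [X → . T - y] }  — shift
  I4: { [X → S .] }  — reduce
  I5: { [X → T . - y] }  — shift
  I6: { [S → . y X], [S → y X .], [T → . - X y], [T → . X T X], [T → . x], [T → . y], [T → X . T X], [X → . - X X], [X → . S], [X → . T - y] }  — shift, reduce
  I7: { [T → x .] }  — reduce
  I8: { [S → . y X], [S → y . X], [T → . - X y], [T → . X T X], [T → . x], [T → . y], [T → y .], [X → . - X X], [X → . S], [X → . T - y] }  — shift, reduce
  I9: { [S → . y X], [T → . - X y], [T → . X T X], [T → . x], [T → . y], [T → X T . X], [X → . - X X], [X → . S], [X → . T - y], [X → T . - y] }  — shift
  I10: { [S → . y X], [T → . - X y], [T → . X T X], [T → . x], [T → . y], [T → X . T X], [X → . - X X], [X → . S], [X → . T - y] }  — shift
  I11: { [S → . y X], [T → - . X y], [T → . - X y], [T → . X T X], [T → . x], [T → . y], [X → - . X X], [X → . - X X], [X → . S], [X → . T - y], [X → T - . y] }  — shift
  I12: { [S → . y X], [T → . - X y], [T → . X T X], [T → . x], [T → . y], [T → X . T X], [T → X T X .], [X → . - X X], [X → . S], [X → . T - y] }  — shift, reduce
  I13: { [S → . y X], [T → - X . y], [T → . - X y], [T → . X T X], [T → . x], [T → . y], [T → X . T X], [X → - X . X], [X → . - X X], [X → . S], [X → . T - y] }  — shift
  I14: { [S → . y X], [S → y . X], [T → . - X y], [T → . X T X], [T → . x], [T → . y], [T → y .], [X → . - X X], [X → . S], [X → . T - y], [X → T - y .] }  — shift, 2 reduces
  I15: { [S → . y X], [T → . - X y], [T → . X T X], [T → . x], [T → . y], [T → X . T X], [X → - X X .], [X → . - X X], [X → . S], [X → . T - y] }  — shift, reduce
  I16: { [S → . y X], [S → y . X], [T → - X y .], [T → . - X y], [T → . X T X], [T → . x], [T → . y], [T → y .], [X → . - X X], [X → . S], [X → . T - y] }  — shift, 2 reduces
  I17: { [X → T - . y] }  — shift
  I18: { [X → T - y .] }  — reduce

Conflict in state I6:
  Shift-reduce conflict between [S → y X .] and [S → . y X]
So the grammar is NOT LR(0).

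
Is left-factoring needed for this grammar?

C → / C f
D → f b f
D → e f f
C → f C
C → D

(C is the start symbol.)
No, left-factoring is not needed

Left-factoring is needed when two productions for the same non-terminal
share a common prefix on the right-hand side.

Productions for C:
  C → / C f
  C → f C
  C → D
Productions for D:
  D → f b f
  D → e f f

No common prefixes found.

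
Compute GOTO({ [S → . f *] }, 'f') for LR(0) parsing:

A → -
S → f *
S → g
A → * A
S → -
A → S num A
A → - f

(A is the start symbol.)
{ [S → f . *] }

GOTO(I, 'f') = CLOSURE({ [A → αX.β] : [A → α.Xβ] ∈ I, X = 'f' })

Items with dot before 'f', with the dot advanced:
  [S → . f *] → [S → f . *]
Closure adds nothing (no advanced item has the dot before a non-terminal).

GOTO = { [S → f . *] }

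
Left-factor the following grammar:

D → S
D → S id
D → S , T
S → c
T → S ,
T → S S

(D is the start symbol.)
Left-factoring transforms A → αβ₁ | αβ₂ into A → αA' and A' → β₁ | β₂
(α is the longest common prefix among the alternatives). Repeat until
no nonterminal has two alternatives with a common prefix.

Round 1: D has alternatives sharing prefix 'S'. Introduce D': D → S D'
  Add: D' → ε
  Add: D' → id
  Add: D' → , T

Round 2: T has alternatives sharing prefix 'S'. Introduce T': T → S T'
  Add: T' → ,
  Add: T' → S

No remaining common prefixes — done.

Resulting grammar:
D → S D'
D' → ε
D' → id
D' → , T
S → c
T → S T'
T' → ,
T' → S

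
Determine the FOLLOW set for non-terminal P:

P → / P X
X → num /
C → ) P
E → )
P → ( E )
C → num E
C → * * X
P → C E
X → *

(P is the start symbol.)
{ $, ')', '*', 'num' }

To compute FOLLOW(P), find every occurrence of P on a right-hand side N → α P β: add FIRST(β) \ {ε}, and if β is empty or nullable also add FOLLOW(N). Iterate to a fixed point.

P is the start symbol, so $ ∈ FOLLOW(P).
In P → / P X: P is followed by X, add FIRST(X) \ {ε} = { '*', 'num' }
In C → ) P: P is at the end, add FOLLOW(C)

The FOLLOW sets referred to above (computed the same way, to a fixed point):
  FOLLOW(C) = { ')' }

Taking the union: FOLLOW(P) = { $, ')', '*', 'num' }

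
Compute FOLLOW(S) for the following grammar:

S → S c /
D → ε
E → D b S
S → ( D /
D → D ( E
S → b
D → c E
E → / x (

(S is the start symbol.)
To compute FOLLOW(S), find every occurrence of S on a right-hand side N → α S β: add FIRST(β) \ {ε}, and if β is empty or nullable also add FOLLOW(N). Iterate to a fixed point.

S is the start symbol, so $ ∈ FOLLOW(S).
In S → S c /: S is followed by c '/', add FIRST(c '/') \ {ε} = { 'c' }
In E → D b S: S is at the end, add FOLLOW(E)

The FOLLOW sets referred to above (computed the same way, to a fixed point):
  FOLLOW(E) = { '(', '/', 'b' }

Taking the union: FOLLOW(S) = { $, '(', '/', 'b', 'c' }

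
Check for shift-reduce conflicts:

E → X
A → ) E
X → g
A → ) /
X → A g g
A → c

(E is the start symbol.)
Augment with E' → E and build the canonical LR(0) collection (I0 = CLOSURE({[E' → . E]}), then GOTO on every symbol after a dot until no new states appear). It has 11 states:
  I0: { [A → . ) /], [A → . ) E], [A → . c], [E → . X], [E' → . E], [X → . A g g], [X → . g] }  — shift
  I1: { [A → ) . /], [A → ) . E], [A → . ) /], [A → . ) E], [A → . c], [E → . X], [X → . A g g], [X → . g] }  — shift
  I2: { [X → A . g g] }  — shift
  I3: { [E' → E .] }  — accept
  I4: { [E → X .] }  — reduce
  I5: { [A → c .] }  — reduce
  I6: { [X → g .] }  — reduce
  I7: { [X → A g . g] }  — shift
  I8: { [X → A g g .] }  — reduce
  I9: { [A → ) / .] }  — reduce
  I10: { [A → ) E .] }  — reduce

No state contains both a complete item and a shift item.

Answer: No shift-reduce conflicts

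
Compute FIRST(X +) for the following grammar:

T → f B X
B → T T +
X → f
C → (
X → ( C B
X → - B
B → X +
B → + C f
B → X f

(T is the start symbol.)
{ '(', '-', 'f' }

FIRST sets of the non-terminals involved (from the grammar, by fixed-point iteration):
  FIRST(X) = { '(', '-', 'f' }

To compute FIRST(X +), process the symbols left to right:
Symbol X is a non-terminal. Add FIRST(X) \ {ε} = { '(', '-', 'f' }
X is not nullable (ε ∉ FIRST(X)), so stop here.
FIRST(X +) = { '(', '-', 'f' }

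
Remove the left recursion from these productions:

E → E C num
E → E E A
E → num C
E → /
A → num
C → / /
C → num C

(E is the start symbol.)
E → num C E'
E → / E'
E' → C num E'
E' → E A E'
E' → ε
A → num
C → / /
C → num C

E is directly left-recursive. The standard transformation for
  A → A α₁ | ... | A α_m | β₁ | ... | β_n
is
  A  → β₁ A' | ... | β_n A'
  A' → α₁ A' | ... | α_m A' | ε

E → num C becomes E → num C E'
E → / becomes E → / E'
E → E C num becomes E' → C num E'
E → E E A becomes E' → E A E'
Add E' → ε

Productions for other non-terminals are unchanged:
  A → num
  C → / /
  C → num C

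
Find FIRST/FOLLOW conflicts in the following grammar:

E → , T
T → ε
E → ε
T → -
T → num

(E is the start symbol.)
No FIRST/FOLLOW conflicts.

A FIRST/FOLLOW conflict occurs when a non-terminal N has a nullable alternative N → β (β ⇒* ε) and another alternative N → α with FIRST(α) ∩ FOLLOW(N) ≠ ∅: on such a lookahead the parser cannot decide between expanding α and letting N vanish via β.

Nullable non-terminals: E, T.

E: nullable alternative(s) E → ε; FOLLOW(E) = { $ }
  E → , T: FIRST \ {ε} = { ',' } — disjoint from FOLLOW(E)
  E → ε: FIRST \ {ε} = { } — this is the only nullable alternative, skip

T: nullable alternative(s) T → ε; FOLLOW(T) = { $ }
  T → ε: FIRST \ {ε} = { } — this is the only nullable alternative, skip
  T → -: FIRST \ {ε} = { '-' } — disjoint from FOLLOW(T)
  T → num: FIRST \ {ε} = { 'num' } — disjoint from FOLLOW(T)

No FIRST/FOLLOW conflicts found.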